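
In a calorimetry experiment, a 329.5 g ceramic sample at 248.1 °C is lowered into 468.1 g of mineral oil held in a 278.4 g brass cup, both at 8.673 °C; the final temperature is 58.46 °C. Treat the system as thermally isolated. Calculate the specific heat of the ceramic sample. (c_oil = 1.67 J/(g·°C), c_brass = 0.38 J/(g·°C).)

c ≈ 0.707 J/(g·°C)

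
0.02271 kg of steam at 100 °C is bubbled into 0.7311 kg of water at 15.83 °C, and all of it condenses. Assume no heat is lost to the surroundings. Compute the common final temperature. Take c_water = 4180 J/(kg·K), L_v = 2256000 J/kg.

T_f ≈ 34.6 °C

Setting the total heat transfer to zero:
latent heat released on condensation: 0.02271×2256000 = 51234; condensed water 100 °C→T: 94.93(T − 100); original water: 3056(T − 15.83)
3150.9 T = 51234 + 9492.8 + 48376 = 109103
T ≈ 34.63 °C, under the boiling point, so the assumption holds.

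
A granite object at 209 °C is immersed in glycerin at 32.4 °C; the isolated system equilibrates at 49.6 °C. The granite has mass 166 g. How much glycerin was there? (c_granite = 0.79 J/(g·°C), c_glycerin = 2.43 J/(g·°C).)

Heat lost by the granite = heat gained by the glycerin:
166·0.79·(209 − 49.6) = m·2.43·(49.6 − 32.4)
41.8 m = 20904  ⇒  m ≈ 500.1 g

m ≈ 500 g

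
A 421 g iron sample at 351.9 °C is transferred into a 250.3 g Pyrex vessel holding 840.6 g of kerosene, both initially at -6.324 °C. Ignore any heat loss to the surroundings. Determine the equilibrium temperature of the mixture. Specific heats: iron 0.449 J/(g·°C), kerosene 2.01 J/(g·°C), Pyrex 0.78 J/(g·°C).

T_f ≈ 26.3 °C

T_f is the heat-capacity-weighted average of the initial temperatures:
T_f = (189.03×351.9 + 1689.6×(-6.324) + 195.23×(-6.324)) / (189.03 + 1689.6 + 195.23)
    = 54600 / 2073.9 ≈ 26.33 °C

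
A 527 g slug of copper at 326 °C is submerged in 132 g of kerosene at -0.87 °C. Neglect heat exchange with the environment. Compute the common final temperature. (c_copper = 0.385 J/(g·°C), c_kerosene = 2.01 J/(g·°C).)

Heat lost by the copper equals heat gained by the kerosene:
527·0.385·(326 − T) = 132·2.01·(T − (-0.87))
202.9(326 − T) = 265.32(T − (-0.87))
468.22 T = 65913  ⇒  T ≈ 140.77 °C

T_f ≈ 140.8 °C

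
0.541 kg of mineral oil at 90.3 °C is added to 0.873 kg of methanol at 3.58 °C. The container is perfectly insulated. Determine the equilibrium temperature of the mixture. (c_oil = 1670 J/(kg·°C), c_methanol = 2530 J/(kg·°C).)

Let T be the final temperature. ΣQ_i = 0:
0.541×1670×(T − 90.3) + 0.873×2530×(T − 3.58) = 0
903.47(T − 90.3) + 2208.7(T − 3.58) = 0
3112.2 T = 89490
T = 89490/3112.2 ≈ 28.76 °C

T_f ≈ 28.8 °C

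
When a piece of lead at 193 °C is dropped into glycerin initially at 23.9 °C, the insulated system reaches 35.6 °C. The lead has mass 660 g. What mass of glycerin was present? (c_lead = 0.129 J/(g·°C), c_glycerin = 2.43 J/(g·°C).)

m ≈ 471 g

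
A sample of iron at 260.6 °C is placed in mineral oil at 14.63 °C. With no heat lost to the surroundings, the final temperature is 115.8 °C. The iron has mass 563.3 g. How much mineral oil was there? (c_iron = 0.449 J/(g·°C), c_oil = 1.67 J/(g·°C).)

m ≈ 217 g

Net heat exchanged in the isolated system is zero:
563.3×0.449×(115.8 − 260.6) + m×1.67×(115.8 − 14.63) = 0
168.95 m = 36623
m = 36623/168.95 ≈ 216.8 g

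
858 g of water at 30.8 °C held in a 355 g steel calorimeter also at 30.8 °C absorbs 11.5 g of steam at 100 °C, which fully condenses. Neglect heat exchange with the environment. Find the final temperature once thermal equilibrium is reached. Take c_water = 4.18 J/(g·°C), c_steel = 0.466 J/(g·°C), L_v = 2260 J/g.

T_f ≈ 38.5 °C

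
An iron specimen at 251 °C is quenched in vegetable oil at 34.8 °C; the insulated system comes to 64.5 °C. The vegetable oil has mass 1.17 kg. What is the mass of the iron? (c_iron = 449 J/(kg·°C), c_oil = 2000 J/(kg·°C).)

m ≈ 0.83 kg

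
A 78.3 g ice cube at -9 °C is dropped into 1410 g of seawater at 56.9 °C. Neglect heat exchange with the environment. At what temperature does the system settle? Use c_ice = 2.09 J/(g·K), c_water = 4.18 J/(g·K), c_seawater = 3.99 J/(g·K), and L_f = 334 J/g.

Taking heat into each body as positive, Σ m c ΔT = 0:
warm ice to 0 °C: 78.3×2.09×(0 − (-9)) = 1472.8; latent heat to melt: 78.3×334 = 26152; warm the meltwater: 327.29 T; seawater: 5625.9(T − 56.9)
5953.2 T = 320114 − 27625 = 292489
T ≈ 49.13 °C (positive, so assuming full melt was valid).

T_f ≈ 49.1 °C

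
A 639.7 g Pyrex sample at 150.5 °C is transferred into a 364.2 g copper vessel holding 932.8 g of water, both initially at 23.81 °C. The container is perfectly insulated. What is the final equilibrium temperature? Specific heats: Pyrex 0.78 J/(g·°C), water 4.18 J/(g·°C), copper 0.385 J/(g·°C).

Taking heat into each body as positive, Σ m c ΔT = 0:
639.7×0.78×(T − 150.5) + 932.8×4.18×(T − 23.81) + 364.2×0.385×(T − 23.81) = 0
498.97(T − 150.5) + 3899.1(T − 23.81) + 140.22(T − 23.81) = 0
(498.97 + 3899.1 + 140.22) T = 498.97×150.5 + 3899.1×23.81 + 140.22×23.81
T ≈ 37.74 °C

T_f ≈ 37.7 °C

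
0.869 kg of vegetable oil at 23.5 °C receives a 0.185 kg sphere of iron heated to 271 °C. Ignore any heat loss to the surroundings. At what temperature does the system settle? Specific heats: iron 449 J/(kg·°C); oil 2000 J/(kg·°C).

T_f ≈ 34.8 °C

Conservation of energy gives ΣQ = 0:
0.185*449*(T − 271) + 0.869*2000*(T − 23.5) = 0
83.06(T − 271) + 1738(T − 23.5) = 0
(83.06 + 1738) T = 83.06*271 + 1738*23.5
T = 63354 / 1821.1 = 34.8 °C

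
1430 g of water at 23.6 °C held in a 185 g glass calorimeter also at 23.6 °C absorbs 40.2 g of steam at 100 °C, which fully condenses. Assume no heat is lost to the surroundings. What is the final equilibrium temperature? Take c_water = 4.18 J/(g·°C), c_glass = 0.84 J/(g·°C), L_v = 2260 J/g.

T_f ≈ 40.1 °C

Conservation of energy gives ΣQ = 0:
steam→water at 100 °C releases m L_v = 40.2×2260 = 90852
  condensate cools 100→T: 40.2×4.18×(T − 100) = 168.04(T − 100)
  water warms: 1430×4.18×(T − 23.6) = 5977.4(T − 23.6)
  glass cup: 185×0.84×(T − 23.6) = 155.4(T − 23.6)
6300.8 T = 90852 + 16804 + 144734 = 252390
T ≈ 40.06 °C, under the boiling point, so the assumption holds.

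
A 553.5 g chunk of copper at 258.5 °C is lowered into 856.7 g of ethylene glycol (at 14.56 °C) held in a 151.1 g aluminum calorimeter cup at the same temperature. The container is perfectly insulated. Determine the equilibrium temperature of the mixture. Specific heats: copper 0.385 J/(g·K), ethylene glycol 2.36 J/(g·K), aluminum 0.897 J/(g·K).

T_f ≈ 36.5 °C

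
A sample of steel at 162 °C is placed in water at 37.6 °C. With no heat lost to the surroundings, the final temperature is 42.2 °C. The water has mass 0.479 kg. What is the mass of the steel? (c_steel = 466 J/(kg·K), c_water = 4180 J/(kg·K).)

m ≈ 0.165 kg

Heat lost by the steel = heat gained by the water:
m·466·(162 − 42.2) = 0.479·4180·(42.2 − 37.6)
55827 m = 9210.2  ⇒  m ≈ 0.165 kg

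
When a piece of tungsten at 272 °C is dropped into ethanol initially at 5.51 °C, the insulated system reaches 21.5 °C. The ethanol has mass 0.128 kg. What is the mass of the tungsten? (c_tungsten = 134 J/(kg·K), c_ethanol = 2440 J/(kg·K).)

Net heat exchanged in the isolated system is zero:
m×134×(21.5 − 272) + 0.128×2440×(21.5 − 5.51) = 0
-33567 m = -4994
m = -4994/-33567 ≈ 0.1488 kg

m ≈ 0.149 kg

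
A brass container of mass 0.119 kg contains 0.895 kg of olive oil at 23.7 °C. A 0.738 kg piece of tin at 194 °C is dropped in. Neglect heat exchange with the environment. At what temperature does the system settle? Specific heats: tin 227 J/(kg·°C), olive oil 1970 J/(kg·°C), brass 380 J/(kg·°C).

Let T be the final temperature. ΣQ_i = 0:
0.738*227*(T − 194) + 0.895*1970*(T − 23.7) + 0.119*380*(T − 23.7) = 0
1975.9 T = 75358
T ≈ 38.14 °C

T_f ≈ 38.1 °C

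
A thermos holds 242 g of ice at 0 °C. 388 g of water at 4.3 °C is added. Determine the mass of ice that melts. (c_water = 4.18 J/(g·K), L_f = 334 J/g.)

Water can give up m c ΔT = 388×4.18×4.3 = 6973.9 J before reaching 0 °C.
Melting all 242 g of ice would need 242×334 = 80828 J.
6973.9 J < 80828 J, so only part of the ice melts and the system sits at 0 °C.
m_melt = 6973.9 / L_f = 20.88 g.

m_melted ≈ 20.9 g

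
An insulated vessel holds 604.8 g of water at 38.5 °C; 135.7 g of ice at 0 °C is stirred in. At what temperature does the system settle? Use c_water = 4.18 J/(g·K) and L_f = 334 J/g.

T_f ≈ 16.8 °C

Energy balance with sensible and latent terms:
melt ice: 135.7×334 = 45324
  warm the meltwater: 567.23 T
  water: 2528.1(T − 38.5)
3095.3 T = 97330 − 45324 = 52007
T ≈ 16.80 °C (positive, so assuming full melt was valid).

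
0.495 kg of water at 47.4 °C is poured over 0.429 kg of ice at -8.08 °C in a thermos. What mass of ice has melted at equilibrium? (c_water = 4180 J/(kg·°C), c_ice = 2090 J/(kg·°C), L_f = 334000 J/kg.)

m_melted ≈ 0.272 kg

Cooling the water to 0 °C releases 0.495×4180×47.4 = 98075 J.
Of that, 0.429×2090×8.08 = 7244.6 J goes to bring the ice to 0 °C, leaving 90831 J.
To melt every bit of ice: 0.429×334000 = 143286 J.
That's not enough to melt it all — equilibrium is at 0 °C with ice remaining.
m_melted×334000 = 90831  ⇒  m_melted ≈ 0.2719 kg.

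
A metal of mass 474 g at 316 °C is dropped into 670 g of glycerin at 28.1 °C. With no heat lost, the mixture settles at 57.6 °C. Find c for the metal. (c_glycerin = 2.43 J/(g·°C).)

Setting the total heat transfer to zero:
474×c×(57.6 − 316) + 670×2.43×(57.6 − 28.1) = 0
-122482 c = -48029
c = -48029/-122482 ≈ 0.3921 J/(g·°C)

c ≈ 0.392 J/(g·°C)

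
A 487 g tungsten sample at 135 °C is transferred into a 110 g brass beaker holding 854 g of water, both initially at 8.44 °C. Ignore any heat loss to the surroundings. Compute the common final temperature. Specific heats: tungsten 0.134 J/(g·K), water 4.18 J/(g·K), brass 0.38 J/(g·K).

T_f = Σ m_i c_i T_i / Σ m_i c_i:
T_f = (65.26·135 + 3569.7·8.44 + 41.8·8.44) / (65.26 + 3569.7 + 41.8)
    = 39291 / 3676.8 ≈ 10.69 °C

T_f ≈ 10.7 °C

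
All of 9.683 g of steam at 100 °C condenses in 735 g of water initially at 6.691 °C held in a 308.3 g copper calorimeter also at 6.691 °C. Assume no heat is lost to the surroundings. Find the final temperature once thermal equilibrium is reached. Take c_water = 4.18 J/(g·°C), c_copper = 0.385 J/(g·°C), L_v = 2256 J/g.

T_f ≈ 14.6 °C

Conservation of energy gives ΣQ = 0:
condense steam: −9.683×2256 = −21845
  condensed water 100 °C→T: 40.47(T − 100)
  water warms: 735×4.18×(T − 6.691) = 3072.3(T − 6.691)
  copper cup: 308.3×0.385×(T − 6.691) = 118.7(T − 6.691)
3231.5 T = 21845 + 4047.5 + 21351 = 47243
T ≈ 14.62 °C — below 100 °C, confirming all the steam condensed.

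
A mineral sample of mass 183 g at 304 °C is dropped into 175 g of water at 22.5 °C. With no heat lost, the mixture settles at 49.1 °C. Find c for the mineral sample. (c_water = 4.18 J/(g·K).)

c ≈ 0.417 J/(g·K)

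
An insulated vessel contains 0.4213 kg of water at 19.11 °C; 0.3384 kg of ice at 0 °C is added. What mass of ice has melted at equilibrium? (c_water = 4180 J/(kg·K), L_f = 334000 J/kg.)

Cooling the water to 0 °C releases 0.4213×4180×19.11 = 33653 J.
To melt every bit of ice: 0.3384×334000 = 113026 J.
That's not enough to melt it all — equilibrium is at 0 °C with ice remaining.
m_melted×334000 = 33653  ⇒  m_melted ≈ 0.1008 kg.

m_melted ≈ 0.101 kg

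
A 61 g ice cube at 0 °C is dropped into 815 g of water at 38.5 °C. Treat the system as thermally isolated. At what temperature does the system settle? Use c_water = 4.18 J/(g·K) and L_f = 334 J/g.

T_f ≈ 30.3 °C

Energy balance with sensible and latent terms:
latent heat to melt: 61×334 = 20374; warm the meltwater: 254.98 T; water: 3406.7(T − 38.5)
3661.7 T = 131158 − 20374 = 110784
T ≈ 30.25 °C — above 0 °C, consistent with complete melting.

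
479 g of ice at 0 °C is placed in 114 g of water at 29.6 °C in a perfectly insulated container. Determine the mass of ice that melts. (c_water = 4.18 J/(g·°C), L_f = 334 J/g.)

m_melted ≈ 42.2 g

Water can give up m c ΔT = 114×4.18×29.6 = 14105 J before reaching 0 °C.
To melt every bit of ice: 479×334 = 159986 J.
14105 J < 159986 J, so only part of the ice melts and the system sits at 0 °C.
m_melted×334 = 14105  ⇒  m_melted ≈ 42.23 g.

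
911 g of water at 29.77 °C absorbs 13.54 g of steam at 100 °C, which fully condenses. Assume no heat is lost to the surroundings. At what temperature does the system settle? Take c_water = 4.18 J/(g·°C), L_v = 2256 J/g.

T_f ≈ 38.7 °C

Taking heat into each body as positive, Σ m c ΔT = 0:
condense steam: −13.54×2256 = −30546; condensed water 100 °C→T: 56.6(T − 100); original water: 3808(T − 29.77)
3864.6 T = 30546 + 5659.7 + 113364 = 149570
T ≈ 38.70 °C — below 100 °C, confirming all the steam condensed.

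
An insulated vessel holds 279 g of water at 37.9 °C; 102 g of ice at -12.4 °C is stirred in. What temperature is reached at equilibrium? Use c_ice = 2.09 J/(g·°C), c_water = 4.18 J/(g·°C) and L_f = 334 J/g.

T_f ≈ 4.7 °C

Sum of m c ΔT and latent-heat terms is zero:
ice -12.4→0 °C: 102·2.09·12.4 = 2643.4; fusion: m_ice L_f = 102·334 = 34068; warm the meltwater: 426.36 T; water: 1166.2(T − 37.9)
1592.6 T = 44200 − 36711 = 7488.3
T ≈ 4.70 °C (positive, so assuming full melt was valid).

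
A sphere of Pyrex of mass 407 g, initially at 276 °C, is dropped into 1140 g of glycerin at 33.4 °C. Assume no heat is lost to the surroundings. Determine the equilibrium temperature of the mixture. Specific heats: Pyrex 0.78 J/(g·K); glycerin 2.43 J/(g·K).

T_f ≈ 58.3 °C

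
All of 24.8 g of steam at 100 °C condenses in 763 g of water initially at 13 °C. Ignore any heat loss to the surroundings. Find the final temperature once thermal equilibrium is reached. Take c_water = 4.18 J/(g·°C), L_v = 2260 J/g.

T_f ≈ 32.8 °C

Let T be the final temperature. ΣQ_i = 0:
steam→water at 100 °C releases m L_v = 24.8×2260 = 56048
  condensate cools 100→T: 24.8×4.18×(T − 100) = 103.66(T − 100)
  water warms: 763×4.18×(T − 13) = 3189.3(T − 13)
3293 T = 56048 + 10366 + 41461 = 107876
T ≈ 32.76 °C — below 100 °C, confirming all the steam condensed.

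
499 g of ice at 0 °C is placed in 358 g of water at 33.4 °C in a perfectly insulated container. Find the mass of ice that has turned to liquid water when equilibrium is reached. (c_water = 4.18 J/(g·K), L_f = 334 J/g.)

m_melted ≈ 150 g

Cooling the water to 0 °C releases 358×4.18×33.4 = 49981 J.
Fully melting the ice requires m_ice L_f = 499×334 = 166666 J.
49981 J < 166666 J, so only part of the ice melts and the system sits at 0 °C.
m_melted×334 = 49981  ⇒  m_melted ≈ 149.6 g.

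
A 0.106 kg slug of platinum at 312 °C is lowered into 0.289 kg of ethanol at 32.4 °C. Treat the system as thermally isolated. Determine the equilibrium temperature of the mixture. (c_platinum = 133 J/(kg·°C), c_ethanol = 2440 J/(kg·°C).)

With ΣQ=0 the equilibrium temperature is the m·c-weighted mean:
T_f = (14.1·312 + 705.16·32.4) / (14.1 + 705.16)
    = 27246 / 719.26 ≈ 37.88 °C

T_f ≈ 37.9 °C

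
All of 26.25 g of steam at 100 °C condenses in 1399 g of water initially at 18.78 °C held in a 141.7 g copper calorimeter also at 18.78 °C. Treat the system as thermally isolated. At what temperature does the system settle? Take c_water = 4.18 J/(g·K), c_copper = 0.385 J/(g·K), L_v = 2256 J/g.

T_f ≈ 30.1 °C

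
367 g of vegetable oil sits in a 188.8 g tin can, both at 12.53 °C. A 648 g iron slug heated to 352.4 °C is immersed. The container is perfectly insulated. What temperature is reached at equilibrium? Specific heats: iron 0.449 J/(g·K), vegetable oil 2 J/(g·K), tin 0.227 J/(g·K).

T_f ≈ 105.1 °C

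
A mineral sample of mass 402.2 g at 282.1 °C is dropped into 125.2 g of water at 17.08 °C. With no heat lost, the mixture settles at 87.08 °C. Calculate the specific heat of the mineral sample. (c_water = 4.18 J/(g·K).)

m_s c (T_s − T_f) = m_water c_water (T_f − T_0):
402.2·c·(282.1 − 87.08) = 125.2·4.18·(87.08 − 17.08)
78437 c = 36634  ⇒  c ≈ 0.467 J/(g·K)

c ≈ 0.467 J/(g·K)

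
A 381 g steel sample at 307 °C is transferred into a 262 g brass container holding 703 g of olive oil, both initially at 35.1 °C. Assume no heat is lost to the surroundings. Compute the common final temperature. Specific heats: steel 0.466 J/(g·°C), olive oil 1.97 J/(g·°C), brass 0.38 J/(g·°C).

T_f is the heat-capacity-weighted average of the initial temperatures:
T_f = (177.55×307 + 1384.9×35.1 + 99.56×35.1) / (177.55 + 1384.9 + 99.56)
    = 106612 / 1662 ≈ 64.15 °C

T_f ≈ 64.1 °C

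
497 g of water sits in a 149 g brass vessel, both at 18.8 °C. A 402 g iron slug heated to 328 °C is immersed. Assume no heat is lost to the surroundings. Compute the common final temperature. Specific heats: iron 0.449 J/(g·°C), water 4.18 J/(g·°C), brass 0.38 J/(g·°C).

T_f ≈ 42.9 °C

Taking heat into each body as positive, Σ m c ΔT = 0:
402×0.449×(T − 328) + 497×4.18×(T − 18.8) + 149×0.38×(T − 18.8) = 0
2314.6 T = 99324
T ≈ 42.91 °C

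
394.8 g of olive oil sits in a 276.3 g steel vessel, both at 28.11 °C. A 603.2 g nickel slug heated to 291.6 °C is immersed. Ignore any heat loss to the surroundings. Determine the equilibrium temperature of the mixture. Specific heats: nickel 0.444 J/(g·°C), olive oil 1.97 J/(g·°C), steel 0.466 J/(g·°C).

Heat gained plus heat lost sum to zero:
603.2×0.444×(T − 291.6) + 394.8×1.97×(T − 28.11) + 276.3×0.466×(T − 28.11) = 0
267.82(T − 291.6) + 777.76(T − 28.11) + 128.76(T − 28.11) = 0
1174.3 T = 103579
T = 103579 / 1174.3 = 88.2 °C

T_f ≈ 88.2 °C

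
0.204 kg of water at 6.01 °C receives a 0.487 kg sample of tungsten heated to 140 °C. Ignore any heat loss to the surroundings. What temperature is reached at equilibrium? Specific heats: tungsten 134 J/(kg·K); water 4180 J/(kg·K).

Conservation of energy gives ΣQ = 0:
0.487·134·(T − 140) + 0.204·4180·(T − 6.01) = 0
65.26(T − 140) + 852.72(T − 6.01) = 0
(65.26 + 852.72) T = 65.26·140 + 852.72·6.01
T = 14261/917.98 ≈ 15.54 °C

T_f ≈ 15.5 °C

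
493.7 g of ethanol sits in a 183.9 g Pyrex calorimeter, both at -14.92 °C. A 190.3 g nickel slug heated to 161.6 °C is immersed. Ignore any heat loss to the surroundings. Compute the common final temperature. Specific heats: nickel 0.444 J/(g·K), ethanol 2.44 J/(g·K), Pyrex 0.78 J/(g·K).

Setting the total heat transfer to zero:
190.3×0.444×(T − 161.6) + 493.7×2.44×(T − (-14.92)) + 183.9×0.78×(T − (-14.92)) = 0
1432.6 T = -6459.1
T ≈ -4.51 °C

T_f ≈ -4.5 °C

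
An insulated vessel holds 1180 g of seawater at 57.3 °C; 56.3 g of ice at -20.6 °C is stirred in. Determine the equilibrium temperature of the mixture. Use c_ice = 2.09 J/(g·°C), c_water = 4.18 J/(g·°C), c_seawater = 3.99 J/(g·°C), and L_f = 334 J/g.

T_f ≈ 50.3 °C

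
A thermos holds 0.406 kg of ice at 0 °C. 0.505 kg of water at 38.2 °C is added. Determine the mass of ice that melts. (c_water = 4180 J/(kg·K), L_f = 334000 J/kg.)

Water can give up m c ΔT = 0.505·4180·38.2 = 80636 J before reaching 0 °C.
Fully melting the ice requires m_ice L_f = 0.406·334000 = 135604 J.
That's not enough to melt it all — equilibrium is at 0 °C with ice remaining.
Mass melted = 80636/334000 ≈ 0.2414 kg.

m_melted ≈ 0.241 kg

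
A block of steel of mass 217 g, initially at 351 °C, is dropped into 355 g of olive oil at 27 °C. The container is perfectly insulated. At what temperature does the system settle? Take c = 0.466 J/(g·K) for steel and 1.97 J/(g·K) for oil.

T_f ≈ 67.9 °C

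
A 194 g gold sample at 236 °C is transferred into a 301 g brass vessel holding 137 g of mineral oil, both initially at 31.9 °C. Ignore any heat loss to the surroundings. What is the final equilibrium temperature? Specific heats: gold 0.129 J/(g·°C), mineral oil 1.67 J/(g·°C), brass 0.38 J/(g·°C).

T_f ≈ 45.8 °C

Heat gained plus heat lost sum to zero:
194×0.129×(T − 236) + 137×1.67×(T − 31.9) + 301×0.38×(T − 31.9) = 0
25.03(T − 236) + 228.79(T − 31.9) + 114.38(T − 31.9) = 0
(25.03 + 228.79 + 114.38) T = 25.03×236 + 228.79×31.9 + 114.38×31.9
T ≈ 45.77 °C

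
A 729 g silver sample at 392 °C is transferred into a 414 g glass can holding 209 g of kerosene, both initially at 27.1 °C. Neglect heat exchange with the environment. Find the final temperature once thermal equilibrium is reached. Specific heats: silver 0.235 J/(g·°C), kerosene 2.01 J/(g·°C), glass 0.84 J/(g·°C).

Setting the total heat transfer to zero:
729·0.235·(T − 392) + 209·2.01·(T − 27.1) + 414·0.84·(T − 27.1) = 0
(171.31 + 420.09 + 347.76) T = 171.31·392 + 420.09·27.1 + 347.76·27.1
T = 87964 / 939.16 = 93.7 °C

T_f ≈ 93.7 °C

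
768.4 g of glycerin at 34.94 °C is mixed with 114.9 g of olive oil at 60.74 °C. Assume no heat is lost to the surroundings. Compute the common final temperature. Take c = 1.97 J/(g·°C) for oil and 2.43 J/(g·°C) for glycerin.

T_f ≈ 37.7 °C

|Q_oil| = |Q_glycerin|:
114.9·1.97·(60.74 − T) = 768.4·2.43·(T − 34.94)
226.35(60.74 − T) = 1867.2(T − 34.94)
2093.6 T = 78989  ⇒  T ≈ 37.73 °C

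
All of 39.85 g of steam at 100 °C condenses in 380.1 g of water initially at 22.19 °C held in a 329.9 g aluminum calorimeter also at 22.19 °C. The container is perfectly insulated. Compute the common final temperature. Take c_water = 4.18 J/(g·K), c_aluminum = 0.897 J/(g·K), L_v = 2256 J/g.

Conservation of energy gives ΣQ = 0:
latent heat released on condensation: 39.85·2256 = 89902; condensed water 100 °C→T: 166.57(T − 100); water warms: 380.1·4.18·(T − 22.19) = 1588.8(T − 22.19); aluminum cup: 329.9·0.897·(T − 22.19) = 295.92(T − 22.19)
2051.3 T = 89902 + 16657 + 41822 = 148381
T ≈ 72.33 °C — below 100 °C, confirming all the steam condensed.

T_f ≈ 72.3 °C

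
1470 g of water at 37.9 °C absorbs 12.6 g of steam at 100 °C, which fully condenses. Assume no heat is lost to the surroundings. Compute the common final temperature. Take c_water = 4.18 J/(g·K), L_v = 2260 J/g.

Taking heat into each body as positive, Σ m c ΔT = 0:
condense steam: −12.6·2260 = −28476; condensate cools 100→T: 12.6·4.18·(T − 100) = 52.67(T − 100); original water: 6144.6(T − 37.9)
6197.3 T = 28476 + 5266.8 + 232880 = 266623
T ≈ 43.02 °C — below 100 °C, confirming all the steam condensed.

T_f ≈ 43.0 °C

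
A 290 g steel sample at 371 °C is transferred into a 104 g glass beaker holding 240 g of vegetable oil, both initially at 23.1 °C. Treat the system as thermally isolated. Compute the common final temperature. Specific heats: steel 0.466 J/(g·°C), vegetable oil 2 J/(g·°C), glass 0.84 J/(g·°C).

T_f ≈ 90.0 °C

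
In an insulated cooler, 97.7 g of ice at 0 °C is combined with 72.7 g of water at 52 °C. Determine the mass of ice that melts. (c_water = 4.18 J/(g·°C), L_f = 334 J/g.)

m_melted ≈ 47.3 g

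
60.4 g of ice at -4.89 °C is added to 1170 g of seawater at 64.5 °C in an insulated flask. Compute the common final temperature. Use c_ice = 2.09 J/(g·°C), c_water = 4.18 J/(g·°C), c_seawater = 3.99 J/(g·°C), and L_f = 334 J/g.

T_f ≈ 57.0 °C

Conservation of energy gives ΣQ = 0:
warm ice to 0 °C: 60.4·2.09·(0 − (-4.89)) = 617.29; melt ice: 60.4·334 = 20174; meltwater 0→T: 60.4·4.18·T = 252.47 T; seawater: 4668.3(T − 64.5)
4920.8 T = 301105 − 20791 = 280314
T ≈ 56.97 °C — above 0 °C, consistent with complete melting.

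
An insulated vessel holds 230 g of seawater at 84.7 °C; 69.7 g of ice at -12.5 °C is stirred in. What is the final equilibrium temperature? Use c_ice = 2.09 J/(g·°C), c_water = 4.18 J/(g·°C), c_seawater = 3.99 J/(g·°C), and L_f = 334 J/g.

T_f ≈ 43.5 °C

Sum of m c ΔT and latent-heat terms is zero:
warm ice to 0 °C: 69.7·2.09·(0 − (-12.5)) = 1820.9
  melt ice: 69.7·334 = 23280
  meltwater 0→T: 69.7·4.18·T = 291.35 T
  seawater cools: 230·3.99·(T − 84.7) = 917.7(T − 84.7)
1209 T = 77729 − 25101 = 52628
T ≈ 43.53 °C (positive, so assuming full melt was valid).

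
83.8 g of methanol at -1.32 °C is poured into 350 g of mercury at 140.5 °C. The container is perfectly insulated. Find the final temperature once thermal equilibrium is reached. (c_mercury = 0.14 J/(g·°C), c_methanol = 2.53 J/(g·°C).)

Heat gained plus heat lost sum to zero:
350×0.14×(T − 140.5) + 83.8×2.53×(T − (-1.32)) = 0
49(T − 140.5) + 212.01(T − (-1.32)) = 0
261.01 T = 6604.6
T = 6604.6/261.01 ≈ 25.30 °C

T_f ≈ 25.3 °C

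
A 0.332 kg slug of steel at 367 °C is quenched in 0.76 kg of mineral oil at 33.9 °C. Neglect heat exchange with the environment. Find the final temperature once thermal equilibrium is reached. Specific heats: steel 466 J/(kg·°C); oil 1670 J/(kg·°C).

Taking heat into each body as positive, Σ m c ΔT = 0:
0.332*466*(T − 367) + 0.76*1670*(T − 33.9) = 0
1423.9 T = 99805
T ≈ 70.09 °C

T_f ≈ 70.1 °C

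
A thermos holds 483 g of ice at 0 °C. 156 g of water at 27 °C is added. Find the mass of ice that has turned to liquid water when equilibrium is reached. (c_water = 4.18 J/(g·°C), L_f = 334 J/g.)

Heat available from the water dropping to 0 °C: 156×4.18×27 = 17606 J.
Melting all 483 g of ice would need 483×334 = 161322 J.
17606 J < 161322 J, so only part of the ice melts and the system sits at 0 °C.
m_melt = 17606 / L_f = 52.71 g.

m_melted ≈ 52.7 g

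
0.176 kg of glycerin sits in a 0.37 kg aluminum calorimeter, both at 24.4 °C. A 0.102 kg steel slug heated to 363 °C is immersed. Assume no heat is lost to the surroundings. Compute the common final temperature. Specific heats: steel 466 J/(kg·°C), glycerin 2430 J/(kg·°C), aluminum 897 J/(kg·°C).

T_f = Σ m_i c_i T_i / Σ m_i c_i:
T_f = (47.53·363 + 427.68·24.4 + 331.89·24.4) / (47.53 + 427.68 + 331.89)
    = 35788 / 807.1 ≈ 44.34 °C

T_f ≈ 44.3 °C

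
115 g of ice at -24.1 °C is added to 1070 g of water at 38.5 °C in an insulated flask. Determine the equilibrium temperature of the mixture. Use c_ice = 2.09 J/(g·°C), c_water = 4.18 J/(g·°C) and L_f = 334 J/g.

T_f ≈ 25.8 °C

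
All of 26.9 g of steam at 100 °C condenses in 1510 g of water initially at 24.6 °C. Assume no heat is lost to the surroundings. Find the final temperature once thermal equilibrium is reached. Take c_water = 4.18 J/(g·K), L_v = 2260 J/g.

T_f ≈ 35.4 °C

Net heat exchanged in the isolated system is zero:
latent heat released on condensation: 26.9·2260 = 60794
  condensate cools 100→T: 26.9·4.18·(T − 100) = 112.44(T − 100)
  original water: 6311.8(T − 24.6)
6424.2 T = 60794 + 11244 + 155270 = 227308
T ≈ 35.38 °C, under the boiling point, so the assumption holds.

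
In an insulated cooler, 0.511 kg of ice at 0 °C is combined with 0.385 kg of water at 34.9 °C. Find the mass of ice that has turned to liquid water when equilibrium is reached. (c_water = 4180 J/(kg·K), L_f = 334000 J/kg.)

Cooling the water to 0 °C releases 0.385·4180·34.9 = 56165 J.
To melt every bit of ice: 0.511·334000 = 170674 J.
56165 J < 170674 J, so only part of the ice melts and the system sits at 0 °C.
Mass melted = 56165/334000 ≈ 0.1682 kg.

m_melted ≈ 0.168 kg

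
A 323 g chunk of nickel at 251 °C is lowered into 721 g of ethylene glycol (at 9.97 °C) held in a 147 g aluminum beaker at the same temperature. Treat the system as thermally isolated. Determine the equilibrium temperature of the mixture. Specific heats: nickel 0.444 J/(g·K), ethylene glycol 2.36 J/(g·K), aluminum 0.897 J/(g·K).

T_f ≈ 27.5 °C

Heat gained plus heat lost sum to zero:
323*0.444*(T − 251) + 721*2.36*(T − 9.97) + 147*0.897*(T − 9.97) = 0
143.41(T − 251) + 1701.6(T − 9.97) + 131.86(T − 9.97) = 0
1976.8 T = 54276
T = 54276/1976.8 ≈ 27.46 °C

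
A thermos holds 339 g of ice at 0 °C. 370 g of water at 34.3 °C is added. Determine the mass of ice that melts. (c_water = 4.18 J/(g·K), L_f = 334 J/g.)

Water can give up m c ΔT = 370·4.18·34.3 = 53048 J before reaching 0 °C.
Fully melting the ice requires m_ice L_f = 339·334 = 113226 J.
Since 53048 < 113226 J, not all the ice melts; equilibrium is at 0 °C.
Mass melted = 53048/334 ≈ 158.8 g.

m_melted ≈ 159 g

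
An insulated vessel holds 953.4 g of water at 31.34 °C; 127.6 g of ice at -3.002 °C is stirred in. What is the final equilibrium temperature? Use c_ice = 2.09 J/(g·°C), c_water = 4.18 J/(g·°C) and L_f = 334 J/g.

Heat gained plus heat lost sum to zero:
warm ice to 0 °C: 127.6·2.09·(0 − (-3.002)) = 800.59
  melt ice: 127.6·334 = 42618
  meltwater 0→T: 127.6·4.18·T = 533.37 T
  water cools: 953.4·4.18·(T − 31.34) = 3985.2(T − 31.34)
4518.6 T = 124897 − 43419 = 81478
T ≈ 18.03 °C. Since T > 0 °C, the all-ice-melts assumption holds.

T_f ≈ 18.0 °C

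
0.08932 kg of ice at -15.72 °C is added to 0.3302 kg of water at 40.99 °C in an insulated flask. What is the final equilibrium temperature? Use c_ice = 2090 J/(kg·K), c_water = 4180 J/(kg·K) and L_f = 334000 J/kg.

Taking heat into each body as positive, Σ m c ΔT = 0:
warm ice to 0 °C: 0.08932·2090·(0 − (-15.72)) = 2934.6; fusion: m_ice L_f = 0.08932·334000 = 29833; warm the meltwater: 373.36 T; water cools: 0.3302·4180·(T − 40.99) = 1380.2(T − 40.99)
1753.6 T = 56576 − 32767 = 23808
T ≈ 13.58 °C — above 0 °C, consistent with complete melting.

T_f ≈ 13.6 °C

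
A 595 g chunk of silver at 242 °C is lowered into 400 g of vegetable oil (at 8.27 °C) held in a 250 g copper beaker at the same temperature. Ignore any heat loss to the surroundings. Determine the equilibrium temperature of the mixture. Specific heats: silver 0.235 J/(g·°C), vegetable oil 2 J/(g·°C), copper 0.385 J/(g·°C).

Net heat exchanged in the isolated system is zero:
595×0.235×(T − 242) + 400×2×(T − 8.27) + 250×0.385×(T − 8.27) = 0
1036.1 T = 41250
T ≈ 39.81 °C

T_f ≈ 39.8 °C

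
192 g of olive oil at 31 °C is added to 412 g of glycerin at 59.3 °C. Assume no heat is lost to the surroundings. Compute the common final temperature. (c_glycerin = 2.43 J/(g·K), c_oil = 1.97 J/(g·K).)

T_f ≈ 51.5 °C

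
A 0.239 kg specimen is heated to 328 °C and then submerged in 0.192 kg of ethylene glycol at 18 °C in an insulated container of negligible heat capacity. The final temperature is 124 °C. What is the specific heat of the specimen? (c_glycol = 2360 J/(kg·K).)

c ≈ 985 J/(kg·K)

Conservation of energy gives ΣQ = 0:
0.239×c×(124 − 328) + 0.192×2360×(124 − 18) = 0
-48.76 c = -48031
c = -48031/-48.76 ≈ 985.1 J/(kg·K)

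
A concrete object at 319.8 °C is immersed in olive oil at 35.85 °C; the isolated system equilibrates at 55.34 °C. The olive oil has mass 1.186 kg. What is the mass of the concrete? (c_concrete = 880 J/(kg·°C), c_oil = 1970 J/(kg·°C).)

m ≈ 0.196 kg

Conservation of energy gives ΣQ = 0:
m·880·(55.34 − 319.8) + 1.186·1970·(55.34 − 35.85) = 0
-232725 m = -45537
m = -45537/-232725 ≈ 0.1957 kg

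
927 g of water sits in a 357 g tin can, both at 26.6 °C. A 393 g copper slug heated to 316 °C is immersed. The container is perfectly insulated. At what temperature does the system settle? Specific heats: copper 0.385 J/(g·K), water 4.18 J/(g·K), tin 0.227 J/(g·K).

T_f ≈ 37.3 °C

With ΣQ=0 the equilibrium temperature is the m·c-weighted mean:
T_f = (151.31*316 + 3874.9*26.6 + 81.04*26.6) / (151.31 + 3874.9 + 81.04)
    = 153039 / 4107.2 ≈ 37.26 °C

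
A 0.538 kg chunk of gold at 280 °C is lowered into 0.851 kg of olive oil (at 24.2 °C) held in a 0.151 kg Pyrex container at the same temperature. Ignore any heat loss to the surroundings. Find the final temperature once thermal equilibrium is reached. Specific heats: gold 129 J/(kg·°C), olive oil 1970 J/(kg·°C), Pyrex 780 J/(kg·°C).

T_f ≈ 33.7 °C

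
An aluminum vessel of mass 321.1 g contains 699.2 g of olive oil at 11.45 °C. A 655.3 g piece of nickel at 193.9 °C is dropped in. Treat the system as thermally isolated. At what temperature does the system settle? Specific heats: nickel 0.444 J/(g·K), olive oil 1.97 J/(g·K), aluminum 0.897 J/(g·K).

T_f ≈ 38.6 °C

Energy conservation, ΣQ = 0:
655.3·0.444·(T − 193.9) + 699.2·1.97·(T − 11.45) + 321.1·0.897·(T − 11.45) = 0
(290.95 + 1377.4 + 288.03) T = 290.95·193.9 + 1377.4·11.45 + 288.03·11.45
T ≈ 38.58 °C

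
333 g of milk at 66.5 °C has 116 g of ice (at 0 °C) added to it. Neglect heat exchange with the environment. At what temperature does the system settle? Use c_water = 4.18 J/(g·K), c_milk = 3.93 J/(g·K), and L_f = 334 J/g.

Heat gained plus heat lost sum to zero:
fusion: m_ice L_f = 116×334 = 38744; meltwater 0→T: 116×4.18×T = 484.88 T; milk cools: 333×3.93×(T − 66.5) = 1308.7(T − 66.5)
1793.6 T = 87028 − 38744 = 48284
T ≈ 26.92 °C — above 0 °C, consistent with complete melting.

T_f ≈ 26.9 °C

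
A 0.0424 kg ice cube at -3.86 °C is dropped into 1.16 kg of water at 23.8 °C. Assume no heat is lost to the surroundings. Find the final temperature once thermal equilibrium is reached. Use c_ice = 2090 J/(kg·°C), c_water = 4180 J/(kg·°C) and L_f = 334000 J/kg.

T_f ≈ 20.1 °C

Energy balance with sensible and latent terms:
ice -3.86→0 °C: 0.0424·2090·3.86 = 342.06; melt ice: 0.0424·334000 = 14162; warm the meltwater: 177.23 T; water: 4848.8(T − 23.8)
5026 T = 115401 − 14504 = 100898
T ≈ 20.08 °C (positive, so assuming full melt was valid).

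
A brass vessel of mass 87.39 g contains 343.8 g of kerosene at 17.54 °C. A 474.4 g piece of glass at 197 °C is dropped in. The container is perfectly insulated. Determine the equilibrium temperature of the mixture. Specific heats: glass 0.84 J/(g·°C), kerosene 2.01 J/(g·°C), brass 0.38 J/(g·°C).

Setting the total heat transfer to zero:
474.4×0.84×(T − 197) + 343.8×2.01×(T − 17.54) + 87.39×0.38×(T − 17.54) = 0
(398.5 + 691.04 + 33.21) T = 398.5×197 + 691.04×17.54 + 33.21×17.54
T = 91207/1122.7 ≈ 81.24 °C

T_f ≈ 81.2 °C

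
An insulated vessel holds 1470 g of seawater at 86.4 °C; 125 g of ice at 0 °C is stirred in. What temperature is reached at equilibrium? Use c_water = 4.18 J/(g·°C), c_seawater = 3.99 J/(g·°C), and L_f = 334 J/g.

T_f ≈ 72.8 °C

Heat gained plus heat lost sum to zero:
fusion: m_ice L_f = 125·334 = 41750
  warm the meltwater: 522.5 T
  seawater cools: 1470·3.99·(T − 86.4) = 5865.3(T − 86.4)
6387.8 T = 506762 − 41750 = 465012
T ≈ 72.80 °C. Since T > 0 °C, the all-ice-melts assumption holds.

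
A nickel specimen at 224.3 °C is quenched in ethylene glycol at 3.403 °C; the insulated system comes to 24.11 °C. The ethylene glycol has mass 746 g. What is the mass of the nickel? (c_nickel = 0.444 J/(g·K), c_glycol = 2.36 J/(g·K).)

m ≈ 410 g

Let T be the final temperature. ΣQ_i = 0:
m·0.444·(24.11 − 224.3) + 746·2.36·(24.11 − 3.403) = 0
-88.88 m = -36456
m = -36456/-88.88 ≈ 410.1 g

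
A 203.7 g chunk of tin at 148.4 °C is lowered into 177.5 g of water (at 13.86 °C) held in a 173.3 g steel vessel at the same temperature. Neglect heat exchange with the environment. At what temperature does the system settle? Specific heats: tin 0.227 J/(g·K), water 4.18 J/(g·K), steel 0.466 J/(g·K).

With ΣQ=0 the equilibrium temperature is the m·c-weighted mean:
T_f = (46.24×148.4 + 741.95×13.86 + 80.76×13.86) / (46.24 + 741.95 + 80.76)
    = 18265 / 868.95 ≈ 21.02 °C

T_f ≈ 21.0 °C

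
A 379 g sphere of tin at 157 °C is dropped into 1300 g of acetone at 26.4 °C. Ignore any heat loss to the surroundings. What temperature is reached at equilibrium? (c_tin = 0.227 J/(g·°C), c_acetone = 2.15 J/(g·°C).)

T_f ≈ 30.3 °C

With ΣQ=0 the equilibrium temperature is the m·c-weighted mean:
T_f = (86.03·157 + 2795·26.4) / (86.03 + 2795)
    = 87295 / 2881 ≈ 30.30 °C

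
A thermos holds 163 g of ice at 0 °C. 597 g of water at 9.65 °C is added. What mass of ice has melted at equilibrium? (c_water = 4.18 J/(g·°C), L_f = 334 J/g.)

m_melted ≈ 72.1 g

Heat available from the water dropping to 0 °C: 597×4.18×9.65 = 24081 J.
To melt every bit of ice: 163×334 = 54442 J.
24081 J < 54442 J, so only part of the ice melts and the system sits at 0 °C.
m_melt = 24081 / L_f = 72.1 g.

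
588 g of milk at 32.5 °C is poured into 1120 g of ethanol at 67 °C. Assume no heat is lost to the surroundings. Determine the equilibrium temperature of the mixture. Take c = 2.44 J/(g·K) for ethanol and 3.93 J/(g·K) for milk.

Net heat exchanged in the isolated system is zero:
1120*2.44*(T − 67) + 588*3.93*(T − 32.5) = 0
(2732.8 + 2310.8) T = 2732.8*67 + 2310.8*32.5
T = 258200 / 5043.6 = 51.2 °C

T_f ≈ 51.2 °C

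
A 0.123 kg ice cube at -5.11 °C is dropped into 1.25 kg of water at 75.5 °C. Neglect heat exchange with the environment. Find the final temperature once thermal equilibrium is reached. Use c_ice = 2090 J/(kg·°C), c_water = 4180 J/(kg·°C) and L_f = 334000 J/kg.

T_f ≈ 61.3 °C

Let T be the final temperature. ΣQ_i = 0:
warm ice to 0 °C: 0.123·2090·(0 − (-5.11)) = 1313.6
  latent heat to melt: 0.123·334000 = 41082
  warm the meltwater: 514.14 T
  water: 5225(T − 75.5)
5739.1 T = 394488 − 42396 = 352092
T ≈ 61.35 °C — above 0 °C, consistent with complete melting.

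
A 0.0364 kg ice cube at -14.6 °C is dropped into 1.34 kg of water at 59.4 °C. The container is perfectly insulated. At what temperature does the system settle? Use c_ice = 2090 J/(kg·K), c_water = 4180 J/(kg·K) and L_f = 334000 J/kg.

T_f ≈ 55.5 °C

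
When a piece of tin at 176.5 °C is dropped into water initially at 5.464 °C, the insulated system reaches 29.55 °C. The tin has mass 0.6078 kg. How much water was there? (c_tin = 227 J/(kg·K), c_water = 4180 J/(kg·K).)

m ≈ 0.201 kg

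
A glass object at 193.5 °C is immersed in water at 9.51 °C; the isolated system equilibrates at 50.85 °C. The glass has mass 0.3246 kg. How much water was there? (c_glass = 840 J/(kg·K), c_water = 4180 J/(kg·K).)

|Q_glass| = |Q_water|:
0.3246×840×(193.5 − 50.85) = m×4180×(50.85 − 9.51)
172801 m = 38896  ⇒  m ≈ 0.2251 kg

m ≈ 0.225 kg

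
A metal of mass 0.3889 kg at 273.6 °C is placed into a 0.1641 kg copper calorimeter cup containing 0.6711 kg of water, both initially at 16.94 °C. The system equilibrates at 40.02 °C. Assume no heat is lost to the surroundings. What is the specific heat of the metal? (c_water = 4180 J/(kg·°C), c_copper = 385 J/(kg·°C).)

c ≈ 729 J/(kg·°C)

Heat gained plus heat lost sum to zero:
0.3889·c·(40.02 − 273.6) + 0.6711·4180·(40.02 − 16.94) + 0.1641·385·(40.02 − 16.94) = 0
-90.84 c = -66202
c = -66202/-90.84 ≈ 728.8 J/(kg·°C)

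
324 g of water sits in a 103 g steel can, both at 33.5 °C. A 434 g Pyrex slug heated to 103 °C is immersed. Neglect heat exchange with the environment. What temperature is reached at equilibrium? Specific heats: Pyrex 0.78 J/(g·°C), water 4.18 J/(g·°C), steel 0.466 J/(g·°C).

T_f ≈ 47.0 °C

Energy conservation, ΣQ = 0:
434·0.78·(T − 103) + 324·4.18·(T − 33.5) + 103·0.466·(T − 33.5) = 0
338.52(T − 103) + 1354.3(T − 33.5) + 48(T − 33.5) = 0
(338.52 + 1354.3 + 48) T = 338.52·103 + 1354.3·33.5 + 48·33.5
T = 81845 / 1740.8 = 47 °C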